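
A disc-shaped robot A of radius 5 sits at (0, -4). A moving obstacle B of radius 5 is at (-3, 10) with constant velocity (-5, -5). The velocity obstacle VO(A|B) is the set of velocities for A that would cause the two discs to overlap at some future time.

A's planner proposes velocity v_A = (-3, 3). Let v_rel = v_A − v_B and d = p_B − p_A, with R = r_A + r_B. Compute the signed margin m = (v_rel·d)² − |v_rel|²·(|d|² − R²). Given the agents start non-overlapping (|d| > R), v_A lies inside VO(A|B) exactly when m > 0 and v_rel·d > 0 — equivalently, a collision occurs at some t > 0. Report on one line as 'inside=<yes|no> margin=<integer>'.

d = (-3, 14),  |d|² = 205;  R = 5+5 = 10,  c = 205−10² = 105
v_rel = (2, 8),  |v_rel|² = 68;  v_rel·d = (2)·(-3) + (8)·(14) = 106
68·t² − 212·t + 105 = 0  ⇒  m = 106² − 68·105 = 4096
m = 4096 > 0,  v_rel·d = 106 > 0  ⇒  inside

inside=yes margin=4096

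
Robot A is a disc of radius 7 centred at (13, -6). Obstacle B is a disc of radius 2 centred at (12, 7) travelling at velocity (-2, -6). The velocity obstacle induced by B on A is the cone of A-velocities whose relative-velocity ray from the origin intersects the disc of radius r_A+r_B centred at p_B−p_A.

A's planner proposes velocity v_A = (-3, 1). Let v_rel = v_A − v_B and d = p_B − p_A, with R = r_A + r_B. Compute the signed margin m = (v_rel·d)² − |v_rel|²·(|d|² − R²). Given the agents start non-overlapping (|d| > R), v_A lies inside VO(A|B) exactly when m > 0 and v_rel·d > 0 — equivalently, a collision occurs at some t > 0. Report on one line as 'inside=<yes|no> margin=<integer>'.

d = (-1, 13),  |d|² = 170;  R = 7+2 = 9,  c = 170−9² = 89
v_rel = (-1, 7),  |v_rel|² = 50;  v_rel·d = (-1)·(-1) + (7)·(13) = 92
50·t² − 184·t + 89 = 0  ⇒  m = 92² − 50·89 = 4014
m = 4014 > 0,  v_rel·d = 92 > 0  ⇒  inside

inside=yes margin=4014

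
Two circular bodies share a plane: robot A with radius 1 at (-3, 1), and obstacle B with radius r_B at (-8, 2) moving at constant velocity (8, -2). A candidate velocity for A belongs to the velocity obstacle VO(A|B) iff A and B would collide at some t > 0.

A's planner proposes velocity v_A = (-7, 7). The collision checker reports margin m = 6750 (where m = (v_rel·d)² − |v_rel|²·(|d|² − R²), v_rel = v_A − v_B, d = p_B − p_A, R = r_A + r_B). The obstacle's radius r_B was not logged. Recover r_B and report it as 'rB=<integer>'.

m = 6750
d = (-5, 1);  v_rel = (-15, 9),  |v_rel|² = 306
v_rel×d = (-15)·(1) − (9)·(-5) = 30
since m = R²·306 − 30²:  R² = (900 + 6750) / 306 = 25
R = √25 = 5  ⇒  r_B = 5 − 1 = 4

rB=4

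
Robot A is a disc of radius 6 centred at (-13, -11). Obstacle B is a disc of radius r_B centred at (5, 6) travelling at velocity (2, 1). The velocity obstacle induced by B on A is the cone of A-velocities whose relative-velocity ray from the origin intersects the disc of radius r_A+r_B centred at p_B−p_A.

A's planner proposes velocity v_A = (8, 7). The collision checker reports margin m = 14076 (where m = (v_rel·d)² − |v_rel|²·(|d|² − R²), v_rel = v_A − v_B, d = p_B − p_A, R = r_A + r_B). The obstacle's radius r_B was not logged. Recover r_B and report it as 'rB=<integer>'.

m = 14076
d = (18, 17);  v_rel = (6, 6),  |v_rel|² = 72
v_rel×d = (6)·(17) − (6)·(18) = -6
since m = R²·72 − (-6)²:  R² = (36 + 14076) / 72 = 196
R = √196 = 14  ⇒  r_B = 14 − 6 = 8

rB=8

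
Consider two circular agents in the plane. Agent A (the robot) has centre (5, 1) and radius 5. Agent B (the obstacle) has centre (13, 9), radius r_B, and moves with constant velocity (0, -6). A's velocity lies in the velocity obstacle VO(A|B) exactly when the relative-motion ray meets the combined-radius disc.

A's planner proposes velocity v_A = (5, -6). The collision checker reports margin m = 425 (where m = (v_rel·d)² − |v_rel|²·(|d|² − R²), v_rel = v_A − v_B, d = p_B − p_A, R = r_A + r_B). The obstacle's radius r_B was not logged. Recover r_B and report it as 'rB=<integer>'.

m = 425
d = (8, 8);  v_rel = (5, 0),  |v_rel|² = 25
v_rel×d = (5)·(8) − (0)·(8) = 40
since m = R²·25 − 40²:  R² = (1600 + 425) / 25 = 81
R = √81 = 9  ⇒  r_B = 9 − 5 = 4

rB=4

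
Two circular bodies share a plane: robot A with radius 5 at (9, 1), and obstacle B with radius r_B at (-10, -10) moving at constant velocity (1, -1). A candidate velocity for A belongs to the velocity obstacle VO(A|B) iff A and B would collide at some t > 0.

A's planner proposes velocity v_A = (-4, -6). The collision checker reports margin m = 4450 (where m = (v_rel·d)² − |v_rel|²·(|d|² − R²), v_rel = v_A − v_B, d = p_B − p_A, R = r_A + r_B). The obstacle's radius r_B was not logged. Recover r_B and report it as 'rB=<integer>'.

m = 4450
d = (-19, -11);  v_rel = (-5, -5),  |v_rel|² = 50
v_rel×d = (-5)·(-11) − (-5)·(-19) = -40
since m = R²·50 − (-40)²:  R² = (1600 + 4450) / 50 = 121
R = √121 = 11  ⇒  r_B = 11 − 5 = 6

rB=6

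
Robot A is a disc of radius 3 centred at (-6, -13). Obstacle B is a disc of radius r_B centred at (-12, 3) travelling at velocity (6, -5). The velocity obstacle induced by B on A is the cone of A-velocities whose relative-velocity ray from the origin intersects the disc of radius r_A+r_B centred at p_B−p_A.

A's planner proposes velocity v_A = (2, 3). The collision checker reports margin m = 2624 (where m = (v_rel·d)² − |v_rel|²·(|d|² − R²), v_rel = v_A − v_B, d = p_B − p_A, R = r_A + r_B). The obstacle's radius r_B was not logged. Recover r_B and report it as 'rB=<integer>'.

m = 2624
d = (-6, 16);  v_rel = (-4, 8),  |v_rel|² = 80
v_rel×d = (-4)·(16) − (8)·(-6) = -16
since m = R²·80 − (-16)²:  R² = (256 + 2624) / 80 = 36
R = √36 = 6  ⇒  r_B = 6 − 3 = 3

rB=3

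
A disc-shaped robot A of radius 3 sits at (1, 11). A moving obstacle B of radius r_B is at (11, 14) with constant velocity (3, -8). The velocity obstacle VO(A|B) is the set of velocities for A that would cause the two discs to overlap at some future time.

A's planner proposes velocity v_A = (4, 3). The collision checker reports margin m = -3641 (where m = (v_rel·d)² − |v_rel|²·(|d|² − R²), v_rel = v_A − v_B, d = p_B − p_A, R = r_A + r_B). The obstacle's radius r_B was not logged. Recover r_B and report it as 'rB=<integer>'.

m = -3641
d = (10, 3);  v_rel = (1, 11),  |v_rel|² = 122
v_rel×d = (1)·(3) − (11)·(10) = -107
since m = R²·122 − (-107)²:  R² = (11449 + -3641) / 122 = 64
R = √64 = 8  ⇒  r_B = 8 − 3 = 5

rB=5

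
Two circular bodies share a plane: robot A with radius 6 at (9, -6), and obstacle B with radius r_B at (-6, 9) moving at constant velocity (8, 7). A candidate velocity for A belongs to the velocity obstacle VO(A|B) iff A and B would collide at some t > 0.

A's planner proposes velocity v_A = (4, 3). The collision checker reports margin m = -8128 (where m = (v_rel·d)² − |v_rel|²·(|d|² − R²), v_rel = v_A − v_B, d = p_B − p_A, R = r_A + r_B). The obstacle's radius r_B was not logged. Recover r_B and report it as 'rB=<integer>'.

m = -8128
d = (-15, 15);  v_rel = (-4, -4),  |v_rel|² = 32
v_rel×d = (-4)·(15) − (-4)·(-15) = -120
since m = R²·32 − (-120)²:  R² = (14400 + -8128) / 32 = 196
R = √196 = 14  ⇒  r_B = 14 − 6 = 8

rB=8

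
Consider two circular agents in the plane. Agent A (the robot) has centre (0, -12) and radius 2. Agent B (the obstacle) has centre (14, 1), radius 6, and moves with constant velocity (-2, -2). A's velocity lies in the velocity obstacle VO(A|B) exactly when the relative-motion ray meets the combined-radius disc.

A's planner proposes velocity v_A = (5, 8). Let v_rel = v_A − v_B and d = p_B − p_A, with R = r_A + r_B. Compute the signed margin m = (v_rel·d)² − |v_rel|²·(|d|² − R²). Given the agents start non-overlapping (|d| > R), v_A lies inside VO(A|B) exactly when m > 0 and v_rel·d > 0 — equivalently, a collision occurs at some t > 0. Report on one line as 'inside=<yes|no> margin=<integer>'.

d = (14, 13),  |d|² = 365;  R = 2+6 = 8,  c = 365−8² = 301
v_rel = (7, 10),  |v_rel|² = 149;  v_rel·d = (7)·(14) + (10)·(13) = 228
149·t² − 456·t + 301 = 0  ⇒  m = 228² − 149·301 = 7135
m = 7135 > 0,  v_rel·d = 228 > 0  ⇒  inside

inside=yes margin=7135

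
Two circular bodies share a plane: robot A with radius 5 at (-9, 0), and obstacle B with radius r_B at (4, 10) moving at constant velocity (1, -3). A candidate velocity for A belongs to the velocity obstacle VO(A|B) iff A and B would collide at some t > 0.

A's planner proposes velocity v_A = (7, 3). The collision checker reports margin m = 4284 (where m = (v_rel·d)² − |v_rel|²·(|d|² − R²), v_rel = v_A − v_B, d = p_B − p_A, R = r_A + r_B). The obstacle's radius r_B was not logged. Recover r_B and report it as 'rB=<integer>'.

m = 4284
d = (13, 10);  v_rel = (6, 6),  |v_rel|² = 72
v_rel×d = (6)·(10) − (6)·(13) = -18
since m = R²·72 − (-18)²:  R² = (324 + 4284) / 72 = 64
R = √64 = 8  ⇒  r_B = 8 − 5 = 3

rB=3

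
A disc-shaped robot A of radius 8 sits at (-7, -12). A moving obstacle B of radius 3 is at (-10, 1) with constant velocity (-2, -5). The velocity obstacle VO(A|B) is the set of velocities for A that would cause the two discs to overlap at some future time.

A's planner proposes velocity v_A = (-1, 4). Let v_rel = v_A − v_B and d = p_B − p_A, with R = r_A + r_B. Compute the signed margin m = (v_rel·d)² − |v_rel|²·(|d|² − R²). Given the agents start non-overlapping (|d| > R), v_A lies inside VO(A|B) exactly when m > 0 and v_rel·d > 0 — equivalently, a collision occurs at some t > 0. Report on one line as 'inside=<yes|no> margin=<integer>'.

d = (-3, 13),  |d|² = 178;  R = 8+3 = 11,  c = 178−11² = 57
v_rel = (1, 9),  |v_rel|² = 82;  v_rel·d = (1)·(-3) + (9)·(13) = 114
82·t² − 228·t + 57 = 0  ⇒  m = 114² − 82·57 = 8322
m = 8322 > 0,  v_rel·d = 114 > 0  ⇒  inside

inside=yes margin=8322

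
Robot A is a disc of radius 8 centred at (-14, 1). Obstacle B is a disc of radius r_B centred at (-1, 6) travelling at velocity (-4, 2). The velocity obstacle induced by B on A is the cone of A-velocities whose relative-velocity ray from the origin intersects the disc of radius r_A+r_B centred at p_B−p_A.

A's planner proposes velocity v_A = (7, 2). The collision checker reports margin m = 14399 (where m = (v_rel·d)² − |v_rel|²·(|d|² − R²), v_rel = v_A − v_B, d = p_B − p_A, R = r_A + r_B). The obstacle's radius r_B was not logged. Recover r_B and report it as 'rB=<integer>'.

m = 14399
d = (13, 5);  v_rel = (11, 0),  |v_rel|² = 121
v_rel×d = (11)·(5) − (0)·(13) = 55
since m = R²·121 − 55²:  R² = (3025 + 14399) / 121 = 144
R = √144 = 12  ⇒  r_B = 12 − 8 = 4

rB=4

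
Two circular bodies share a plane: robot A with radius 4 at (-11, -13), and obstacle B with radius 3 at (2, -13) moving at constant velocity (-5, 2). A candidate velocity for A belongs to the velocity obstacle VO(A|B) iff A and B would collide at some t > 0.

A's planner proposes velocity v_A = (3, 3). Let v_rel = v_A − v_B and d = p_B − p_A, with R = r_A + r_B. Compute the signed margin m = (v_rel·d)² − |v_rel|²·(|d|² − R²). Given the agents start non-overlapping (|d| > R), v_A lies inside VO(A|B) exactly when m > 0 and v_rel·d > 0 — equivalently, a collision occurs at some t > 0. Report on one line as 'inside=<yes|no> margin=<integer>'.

d = (13, 0),  |d|² = 169;  R = 4+3 = 7,  c = 169−7² = 120
v_rel = (8, 1),  |v_rel|² = 65;  v_rel·d = (8)·(13) + (1)·(0) = 104
65·t² − 208·t + 120 = 0  ⇒  m = 104² − 65·120 = 3016
m = 3016 > 0,  v_rel·d = 104 > 0  ⇒  inside

inside=yes margin=3016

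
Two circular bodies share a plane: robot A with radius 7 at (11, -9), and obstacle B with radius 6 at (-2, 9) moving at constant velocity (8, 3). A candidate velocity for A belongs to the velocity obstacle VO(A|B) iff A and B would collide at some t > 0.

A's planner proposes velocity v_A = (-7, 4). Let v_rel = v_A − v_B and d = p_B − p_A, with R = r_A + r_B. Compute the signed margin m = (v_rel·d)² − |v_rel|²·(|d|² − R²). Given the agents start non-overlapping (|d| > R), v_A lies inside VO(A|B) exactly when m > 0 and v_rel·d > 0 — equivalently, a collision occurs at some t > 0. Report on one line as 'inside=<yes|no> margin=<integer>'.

d = (-13, 18),  |d|² = 493;  R = 7+6 = 13,  c = 493−13² = 324
v_rel = (-15, 1),  |v_rel|² = 226;  v_rel·d = (-15)·(-13) + (1)·(18) = 213
226·t² − 426·t + 324 = 0  ⇒  m = 213² − 226·324 = -27855
m = -27855 < 0,  v_rel·d = 213 > 0  ⇒  outside

inside=no margin=-27855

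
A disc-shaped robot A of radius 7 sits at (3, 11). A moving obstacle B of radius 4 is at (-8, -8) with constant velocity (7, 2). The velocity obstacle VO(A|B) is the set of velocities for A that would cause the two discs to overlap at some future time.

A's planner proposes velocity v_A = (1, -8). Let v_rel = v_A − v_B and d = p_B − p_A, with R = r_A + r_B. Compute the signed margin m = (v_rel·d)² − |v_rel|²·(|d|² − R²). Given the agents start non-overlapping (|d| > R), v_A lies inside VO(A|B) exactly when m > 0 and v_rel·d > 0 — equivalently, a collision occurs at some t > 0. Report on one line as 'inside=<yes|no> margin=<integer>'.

d = (-11, -19),  |d|² = 482;  R = 7+4 = 11,  c = 482−11² = 361
v_rel = (-6, -10),  |v_rel|² = 136;  v_rel·d = (-6)·(-11) + (-10)·(-19) = 256
136·t² − 512·t + 361 = 0  ⇒  m = 256² − 136·361 = 16440
m = 16440 > 0,  v_rel·d = 256 > 0  ⇒  inside

inside=yes margin=16440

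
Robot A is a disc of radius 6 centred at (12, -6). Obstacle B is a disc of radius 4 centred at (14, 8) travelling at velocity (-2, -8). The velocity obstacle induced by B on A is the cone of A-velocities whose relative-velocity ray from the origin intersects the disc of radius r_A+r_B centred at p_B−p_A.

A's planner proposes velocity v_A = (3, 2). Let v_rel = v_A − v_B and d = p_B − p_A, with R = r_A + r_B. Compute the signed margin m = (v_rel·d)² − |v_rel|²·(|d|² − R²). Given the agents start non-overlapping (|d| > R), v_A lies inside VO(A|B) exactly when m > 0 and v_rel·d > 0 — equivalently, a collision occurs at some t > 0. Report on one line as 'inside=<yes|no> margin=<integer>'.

d = (2, 14),  |d|² = 200;  R = 6+4 = 10,  c = 200−10² = 100
v_rel = (5, 10),  |v_rel|² = 125;  v_rel·d = (5)·(2) + (10)·(14) = 150
125·t² − 300·t + 100 = 0  ⇒  m = 150² − 125·100 = 10000
m = 10000 > 0,  v_rel·d = 150 > 0  ⇒  inside

inside=yes margin=10000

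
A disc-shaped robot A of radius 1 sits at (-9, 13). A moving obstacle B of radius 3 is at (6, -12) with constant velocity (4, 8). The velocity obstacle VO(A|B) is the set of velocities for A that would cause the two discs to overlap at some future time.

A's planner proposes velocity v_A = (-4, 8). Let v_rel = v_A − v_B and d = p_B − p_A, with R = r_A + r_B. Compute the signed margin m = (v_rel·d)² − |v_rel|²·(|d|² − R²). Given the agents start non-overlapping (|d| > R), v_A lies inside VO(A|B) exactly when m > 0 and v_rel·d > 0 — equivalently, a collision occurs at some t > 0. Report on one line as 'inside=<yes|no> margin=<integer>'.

d = (15, -25),  |d|² = 850;  R = 1+3 = 4,  c = 850−4² = 834
v_rel = (-8, 0),  |v_rel|² = 64;  v_rel·d = (-8)·(15) + (0)·(-25) = -120
64·t² + 240·t + 834 = 0  ⇒  m = (-120)² − 64·834 = -38976
m = -38976 < 0,  v_rel·d = -120 < 0  ⇒  outside

inside=no margin=-38976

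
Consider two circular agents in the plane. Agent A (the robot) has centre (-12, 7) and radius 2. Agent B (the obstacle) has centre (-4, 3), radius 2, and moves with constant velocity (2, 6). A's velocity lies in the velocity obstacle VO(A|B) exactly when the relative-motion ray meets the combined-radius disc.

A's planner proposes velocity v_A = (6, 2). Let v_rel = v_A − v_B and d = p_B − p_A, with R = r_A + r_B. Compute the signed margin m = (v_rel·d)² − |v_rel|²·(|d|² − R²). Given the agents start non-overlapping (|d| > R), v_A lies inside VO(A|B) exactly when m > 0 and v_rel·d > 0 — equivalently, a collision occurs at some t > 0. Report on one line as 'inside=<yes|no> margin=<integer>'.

d = (8, -4),  |d|² = 80;  R = 2+2 = 4,  c = 80−4² = 64
v_rel = (4, -4),  |v_rel|² = 32;  v_rel·d = (4)·(8) + (-4)·(-4) = 48
32·t² − 96·t + 64 = 0  ⇒  m = 48² − 32·64 = 256
m = 256 > 0,  v_rel·d = 48 > 0  ⇒  inside

inside=yes margin=256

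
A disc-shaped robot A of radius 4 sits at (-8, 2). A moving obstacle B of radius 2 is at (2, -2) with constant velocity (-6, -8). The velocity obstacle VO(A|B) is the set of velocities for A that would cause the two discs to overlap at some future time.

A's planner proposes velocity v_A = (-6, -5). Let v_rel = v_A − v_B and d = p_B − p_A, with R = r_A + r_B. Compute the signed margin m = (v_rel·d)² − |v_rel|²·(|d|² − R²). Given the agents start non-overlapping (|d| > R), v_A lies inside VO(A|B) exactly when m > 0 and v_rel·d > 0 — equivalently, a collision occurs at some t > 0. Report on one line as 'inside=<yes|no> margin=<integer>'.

d = (10, -4),  |d|² = 116;  R = 4+2 = 6,  c = 116−6² = 80
v_rel = (0, 3),  |v_rel|² = 9;  v_rel·d = (0)·(10) + (3)·(-4) = -12
9·t² + 24·t + 80 = 0  ⇒  m = (-12)² − 9·80 = -576
m = -576 < 0,  v_rel·d = -12 < 0  ⇒  outside

inside=no margin=-576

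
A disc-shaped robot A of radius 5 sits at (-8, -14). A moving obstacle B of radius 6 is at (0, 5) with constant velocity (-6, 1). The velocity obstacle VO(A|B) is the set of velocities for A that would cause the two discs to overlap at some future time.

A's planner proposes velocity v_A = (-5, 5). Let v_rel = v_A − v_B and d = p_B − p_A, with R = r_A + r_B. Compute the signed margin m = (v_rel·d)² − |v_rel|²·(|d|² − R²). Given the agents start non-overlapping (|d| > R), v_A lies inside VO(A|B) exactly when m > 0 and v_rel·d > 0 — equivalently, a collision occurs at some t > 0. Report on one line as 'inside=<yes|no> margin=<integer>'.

d = (8, 19),  |d|² = 425;  R = 5+6 = 11,  c = 425−11² = 304
v_rel = (1, 4),  |v_rel|² = 17;  v_rel·d = (1)·(8) + (4)·(19) = 84
17·t² − 168·t + 304 = 0  ⇒  m = 84² − 17·304 = 1888
m = 1888 > 0,  v_rel·d = 84 > 0  ⇒  inside

inside=yes margin=1888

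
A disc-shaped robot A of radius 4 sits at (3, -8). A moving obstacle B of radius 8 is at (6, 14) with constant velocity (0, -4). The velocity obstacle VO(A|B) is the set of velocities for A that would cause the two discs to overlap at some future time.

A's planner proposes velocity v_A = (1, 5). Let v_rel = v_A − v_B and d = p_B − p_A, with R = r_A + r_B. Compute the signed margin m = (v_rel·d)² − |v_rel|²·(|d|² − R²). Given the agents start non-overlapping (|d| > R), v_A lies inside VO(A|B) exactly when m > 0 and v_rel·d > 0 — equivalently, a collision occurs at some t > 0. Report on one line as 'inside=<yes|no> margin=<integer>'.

d = (3, 22),  |d|² = 493;  R = 4+8 = 12,  c = 493−12² = 349
v_rel = (1, 9),  |v_rel|² = 82;  v_rel·d = (1)·(3) + (9)·(22) = 201
82·t² − 402·t + 349 = 0  ⇒  m = 201² − 82·349 = 11783
m = 11783 > 0,  v_rel·d = 201 > 0  ⇒  inside

inside=yes margin=11783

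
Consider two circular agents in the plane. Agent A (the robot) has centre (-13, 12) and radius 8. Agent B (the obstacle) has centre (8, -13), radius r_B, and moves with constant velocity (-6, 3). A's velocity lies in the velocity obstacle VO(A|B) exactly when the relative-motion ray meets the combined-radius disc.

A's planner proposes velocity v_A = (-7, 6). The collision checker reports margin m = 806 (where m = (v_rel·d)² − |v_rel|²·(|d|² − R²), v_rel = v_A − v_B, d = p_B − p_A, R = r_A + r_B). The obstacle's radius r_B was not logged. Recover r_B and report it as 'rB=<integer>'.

m = 806
d = (21, -25);  v_rel = (-1, 3),  |v_rel|² = 10
v_rel×d = (-1)·(-25) − (3)·(21) = -38
since m = R²·10 − (-38)²:  R² = (1444 + 806) / 10 = 225
R = √225 = 15  ⇒  r_B = 15 − 8 = 7

rB=7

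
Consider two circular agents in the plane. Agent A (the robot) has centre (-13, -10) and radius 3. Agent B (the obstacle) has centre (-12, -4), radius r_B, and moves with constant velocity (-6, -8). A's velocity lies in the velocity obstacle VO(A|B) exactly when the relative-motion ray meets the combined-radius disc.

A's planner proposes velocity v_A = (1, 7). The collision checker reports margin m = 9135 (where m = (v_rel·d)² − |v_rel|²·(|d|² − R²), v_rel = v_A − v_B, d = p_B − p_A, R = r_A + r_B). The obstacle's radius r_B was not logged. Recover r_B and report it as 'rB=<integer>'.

m = 9135
d = (1, 6);  v_rel = (7, 15),  |v_rel|² = 274
v_rel×d = (7)·(6) − (15)·(1) = 27
since m = R²·274 − 27²:  R² = (729 + 9135) / 274 = 36
R = √36 = 6  ⇒  r_B = 6 − 3 = 3

rB=3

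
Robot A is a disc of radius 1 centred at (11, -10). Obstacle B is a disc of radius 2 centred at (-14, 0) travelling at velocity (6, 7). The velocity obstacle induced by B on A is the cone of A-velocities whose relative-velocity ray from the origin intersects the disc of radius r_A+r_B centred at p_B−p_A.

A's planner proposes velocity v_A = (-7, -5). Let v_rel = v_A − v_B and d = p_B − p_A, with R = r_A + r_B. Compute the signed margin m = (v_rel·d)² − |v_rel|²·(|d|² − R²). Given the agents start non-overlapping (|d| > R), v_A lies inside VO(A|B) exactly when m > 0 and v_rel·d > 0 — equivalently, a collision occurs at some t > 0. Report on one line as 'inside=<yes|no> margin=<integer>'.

d = (-25, 10),  |d|² = 725;  R = 1+2 = 3,  c = 725−3² = 716
v_rel = (-13, -12),  |v_rel|² = 313;  v_rel·d = (-13)·(-25) + (-12)·(10) = 205
313·t² − 410·t + 716 = 0  ⇒  m = 205² − 313·716 = -182083
m = -182083 < 0,  v_rel·d = 205 > 0  ⇒  outside

inside=no margin=-182083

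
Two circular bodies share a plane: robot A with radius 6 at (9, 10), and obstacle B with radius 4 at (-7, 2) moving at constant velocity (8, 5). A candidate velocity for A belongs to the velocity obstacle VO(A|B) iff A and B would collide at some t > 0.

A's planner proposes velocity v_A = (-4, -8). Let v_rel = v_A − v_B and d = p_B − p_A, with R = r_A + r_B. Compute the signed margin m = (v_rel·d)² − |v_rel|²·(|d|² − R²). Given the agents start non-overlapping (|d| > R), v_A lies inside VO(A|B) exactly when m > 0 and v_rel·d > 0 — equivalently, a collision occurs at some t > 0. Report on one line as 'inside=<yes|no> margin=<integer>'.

d = (-16, -8),  |d|² = 320;  R = 6+4 = 10,  c = 320−10² = 220
v_rel = (-12, -13),  |v_rel|² = 313;  v_rel·d = (-12)·(-16) + (-13)·(-8) = 296
313·t² − 592·t + 220 = 0  ⇒  m = 296² − 313·220 = 18756
m = 18756 > 0,  v_rel·d = 296 > 0  ⇒  inside

inside=yes margin=18756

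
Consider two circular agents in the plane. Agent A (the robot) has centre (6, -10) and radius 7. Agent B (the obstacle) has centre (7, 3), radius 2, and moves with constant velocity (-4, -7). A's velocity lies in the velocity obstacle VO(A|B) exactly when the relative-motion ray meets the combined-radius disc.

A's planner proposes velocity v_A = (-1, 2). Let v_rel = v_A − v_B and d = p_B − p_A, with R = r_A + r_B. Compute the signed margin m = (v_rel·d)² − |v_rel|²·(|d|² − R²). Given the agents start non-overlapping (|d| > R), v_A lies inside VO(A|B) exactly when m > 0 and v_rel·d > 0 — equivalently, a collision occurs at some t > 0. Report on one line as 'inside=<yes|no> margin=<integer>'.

d = (1, 13),  |d|² = 170;  R = 7+2 = 9,  c = 170−9² = 89
v_rel = (3, 9),  |v_rel|² = 90;  v_rel·d = (3)·(1) + (9)·(13) = 120
90·t² − 240·t + 89 = 0  ⇒  m = 120² − 90·89 = 6390
m = 6390 > 0,  v_rel·d = 120 > 0  ⇒  inside

inside=yes margin=6390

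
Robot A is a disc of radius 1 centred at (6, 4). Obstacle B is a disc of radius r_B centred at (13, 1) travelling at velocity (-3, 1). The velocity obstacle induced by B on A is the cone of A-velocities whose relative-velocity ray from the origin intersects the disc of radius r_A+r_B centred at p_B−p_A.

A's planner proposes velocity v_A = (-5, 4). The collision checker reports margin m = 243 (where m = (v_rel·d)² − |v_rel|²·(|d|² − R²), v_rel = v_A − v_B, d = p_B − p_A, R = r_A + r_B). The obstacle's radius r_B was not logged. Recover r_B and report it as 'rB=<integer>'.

m = 243
d = (7, -3);  v_rel = (-2, 3),  |v_rel|² = 13
v_rel×d = (-2)·(-3) − (3)·(7) = -15
since m = R²·13 − (-15)²:  R² = (225 + 243) / 13 = 36
R = √36 = 6  ⇒  r_B = 6 − 1 = 5

rB=5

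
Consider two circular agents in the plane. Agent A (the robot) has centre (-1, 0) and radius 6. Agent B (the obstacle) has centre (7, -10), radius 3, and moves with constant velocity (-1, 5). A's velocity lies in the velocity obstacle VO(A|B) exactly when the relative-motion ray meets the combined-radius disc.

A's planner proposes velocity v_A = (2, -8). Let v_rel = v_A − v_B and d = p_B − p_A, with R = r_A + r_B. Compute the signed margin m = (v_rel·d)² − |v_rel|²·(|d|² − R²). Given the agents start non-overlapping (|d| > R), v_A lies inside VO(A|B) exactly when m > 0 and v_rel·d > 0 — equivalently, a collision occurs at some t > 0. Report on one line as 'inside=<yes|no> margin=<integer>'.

d = (8, -10),  |d|² = 164;  R = 6+3 = 9,  c = 164−9² = 83
v_rel = (3, -13),  |v_rel|² = 178;  v_rel·d = (3)·(8) + (-13)·(-10) = 154
178·t² − 308·t + 83 = 0  ⇒  m = 154² − 178·83 = 8942
m = 8942 > 0,  v_rel·d = 154 > 0  ⇒  inside

inside=yes margin=8942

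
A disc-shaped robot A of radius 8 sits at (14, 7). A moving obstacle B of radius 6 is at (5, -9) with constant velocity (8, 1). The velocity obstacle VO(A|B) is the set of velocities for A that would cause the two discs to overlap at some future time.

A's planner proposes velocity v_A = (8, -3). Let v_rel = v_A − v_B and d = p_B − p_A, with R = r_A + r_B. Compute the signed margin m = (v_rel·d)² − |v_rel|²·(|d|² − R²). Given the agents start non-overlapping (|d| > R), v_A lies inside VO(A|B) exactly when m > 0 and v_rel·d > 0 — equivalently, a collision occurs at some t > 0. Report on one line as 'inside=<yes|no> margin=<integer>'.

d = (-9, -16),  |d|² = 337;  R = 8+6 = 14,  c = 337−14² = 141
v_rel = (0, -4),  |v_rel|² = 16;  v_rel·d = (0)·(-9) + (-4)·(-16) = 64
16·t² − 128·t + 141 = 0  ⇒  m = 64² − 16·141 = 1840
m = 1840 > 0,  v_rel·d = 64 > 0  ⇒  inside

inside=yes margin=1840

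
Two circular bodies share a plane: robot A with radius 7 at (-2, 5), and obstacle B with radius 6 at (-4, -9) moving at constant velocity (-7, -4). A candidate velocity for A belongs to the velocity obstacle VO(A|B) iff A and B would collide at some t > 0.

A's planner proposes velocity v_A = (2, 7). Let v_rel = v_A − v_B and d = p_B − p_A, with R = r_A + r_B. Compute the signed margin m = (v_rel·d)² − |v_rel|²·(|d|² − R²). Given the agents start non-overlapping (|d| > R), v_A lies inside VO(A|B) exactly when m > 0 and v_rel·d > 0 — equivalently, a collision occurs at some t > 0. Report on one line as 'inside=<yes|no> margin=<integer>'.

d = (-2, -14),  |d|² = 200;  R = 7+6 = 13,  c = 200−13² = 31
v_rel = (9, 11),  |v_rel|² = 202;  v_rel·d = (9)·(-2) + (11)·(-14) = -172
202·t² + 344·t + 31 = 0  ⇒  m = (-172)² − 202·31 = 23322
m = 23322 > 0,  v_rel·d = -172 < 0  ⇒  outside

inside=no margin=23322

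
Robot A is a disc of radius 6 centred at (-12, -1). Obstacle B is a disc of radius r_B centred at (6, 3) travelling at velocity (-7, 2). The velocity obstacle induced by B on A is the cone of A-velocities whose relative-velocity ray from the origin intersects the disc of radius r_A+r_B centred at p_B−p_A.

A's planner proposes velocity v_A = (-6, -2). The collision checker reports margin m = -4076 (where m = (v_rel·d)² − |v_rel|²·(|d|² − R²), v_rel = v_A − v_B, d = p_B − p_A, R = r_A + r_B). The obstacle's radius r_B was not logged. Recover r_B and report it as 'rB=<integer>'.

m = -4076
d = (18, 4);  v_rel = (1, -4),  |v_rel|² = 17
v_rel×d = (1)·(4) − (-4)·(18) = 76
since m = R²·17 − 76²:  R² = (5776 + -4076) / 17 = 100
R = √100 = 10  ⇒  r_B = 10 − 6 = 4

rB=4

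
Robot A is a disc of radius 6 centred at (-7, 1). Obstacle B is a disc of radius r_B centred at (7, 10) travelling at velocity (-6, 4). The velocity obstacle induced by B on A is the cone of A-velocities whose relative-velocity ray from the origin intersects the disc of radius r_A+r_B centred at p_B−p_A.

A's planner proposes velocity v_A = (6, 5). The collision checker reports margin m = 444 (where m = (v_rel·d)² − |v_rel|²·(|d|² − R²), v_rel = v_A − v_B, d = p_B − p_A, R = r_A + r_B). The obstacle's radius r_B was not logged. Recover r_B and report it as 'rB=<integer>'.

m = 444
d = (14, 9);  v_rel = (12, 1),  |v_rel|² = 145
v_rel×d = (12)·(9) − (1)·(14) = 94
since m = R²·145 − 94²:  R² = (8836 + 444) / 145 = 64
R = √64 = 8  ⇒  r_B = 8 − 6 = 2

rB=2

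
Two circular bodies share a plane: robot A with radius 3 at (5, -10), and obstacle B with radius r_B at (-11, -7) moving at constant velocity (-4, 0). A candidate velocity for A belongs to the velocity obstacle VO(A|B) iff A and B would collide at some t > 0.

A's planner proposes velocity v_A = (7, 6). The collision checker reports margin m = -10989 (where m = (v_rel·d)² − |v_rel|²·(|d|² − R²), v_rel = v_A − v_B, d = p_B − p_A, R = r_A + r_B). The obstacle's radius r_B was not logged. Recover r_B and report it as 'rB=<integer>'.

m = -10989
d = (-16, 3);  v_rel = (11, 6),  |v_rel|² = 157
v_rel×d = (11)·(3) − (6)·(-16) = 129
since m = R²·157 − 129²:  R² = (16641 + -10989) / 157 = 36
R = √36 = 6  ⇒  r_B = 6 − 3 = 3

rB=3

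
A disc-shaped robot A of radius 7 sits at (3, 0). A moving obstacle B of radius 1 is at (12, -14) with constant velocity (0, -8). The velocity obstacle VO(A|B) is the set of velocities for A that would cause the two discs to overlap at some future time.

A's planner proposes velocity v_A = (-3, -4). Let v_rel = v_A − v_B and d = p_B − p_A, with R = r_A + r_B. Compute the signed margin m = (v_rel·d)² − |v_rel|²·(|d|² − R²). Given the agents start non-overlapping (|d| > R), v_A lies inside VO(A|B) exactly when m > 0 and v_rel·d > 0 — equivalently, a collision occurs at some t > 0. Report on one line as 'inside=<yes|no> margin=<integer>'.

d = (9, -14),  |d|² = 277;  R = 7+1 = 8,  c = 277−8² = 213
v_rel = (-3, 4),  |v_rel|² = 25;  v_rel·d = (-3)·(9) + (4)·(-14) = -83
25·t² + 166·t + 213 = 0  ⇒  m = (-83)² − 25·213 = 1564
m = 1564 > 0,  v_rel·d = -83 < 0  ⇒  outside

inside=no margin=1564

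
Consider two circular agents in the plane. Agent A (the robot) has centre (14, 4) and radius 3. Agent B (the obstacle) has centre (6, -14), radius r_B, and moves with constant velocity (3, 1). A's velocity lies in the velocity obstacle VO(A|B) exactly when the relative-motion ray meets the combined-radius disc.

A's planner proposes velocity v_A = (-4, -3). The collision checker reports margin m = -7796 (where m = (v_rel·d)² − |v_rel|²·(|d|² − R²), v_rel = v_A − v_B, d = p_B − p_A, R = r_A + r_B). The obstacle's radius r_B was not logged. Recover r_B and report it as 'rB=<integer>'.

m = -7796
d = (-8, -18);  v_rel = (-7, -4),  |v_rel|² = 65
v_rel×d = (-7)·(-18) − (-4)·(-8) = 94
since m = R²·65 − 94²:  R² = (8836 + -7796) / 65 = 16
R = √16 = 4  ⇒  r_B = 4 − 3 = 1

rB=1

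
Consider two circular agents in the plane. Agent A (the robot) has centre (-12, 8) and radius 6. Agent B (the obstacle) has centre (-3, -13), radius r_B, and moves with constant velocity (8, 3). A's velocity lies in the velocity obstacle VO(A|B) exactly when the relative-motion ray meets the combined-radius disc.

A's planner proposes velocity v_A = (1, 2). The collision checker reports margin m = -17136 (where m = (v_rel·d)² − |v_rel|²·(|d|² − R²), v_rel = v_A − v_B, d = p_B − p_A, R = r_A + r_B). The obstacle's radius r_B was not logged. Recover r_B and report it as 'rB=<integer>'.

m = -17136
d = (9, -21);  v_rel = (-7, -1),  |v_rel|² = 50
v_rel×d = (-7)·(-21) − (-1)·(9) = 156
since m = R²·50 − 156²:  R² = (24336 + -17136) / 50 = 144
R = √144 = 12  ⇒  r_B = 12 − 6 = 6

rB=6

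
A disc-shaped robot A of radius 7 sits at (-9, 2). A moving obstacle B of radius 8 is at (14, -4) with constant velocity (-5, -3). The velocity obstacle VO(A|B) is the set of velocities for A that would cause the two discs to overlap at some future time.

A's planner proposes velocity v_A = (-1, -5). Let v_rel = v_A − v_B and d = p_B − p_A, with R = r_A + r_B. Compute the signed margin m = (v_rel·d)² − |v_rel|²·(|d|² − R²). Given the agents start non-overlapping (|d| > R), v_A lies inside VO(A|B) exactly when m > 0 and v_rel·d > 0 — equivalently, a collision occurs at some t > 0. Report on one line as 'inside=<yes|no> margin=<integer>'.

d = (23, -6),  |d|² = 565;  R = 7+8 = 15,  c = 565−15² = 340
v_rel = (4, -2),  |v_rel|² = 20;  v_rel·d = (4)·(23) + (-2)·(-6) = 104
20·t² − 208·t + 340 = 0  ⇒  m = 104² − 20·340 = 4016
m = 4016 > 0,  v_rel·d = 104 > 0  ⇒  inside

inside=yes margin=4016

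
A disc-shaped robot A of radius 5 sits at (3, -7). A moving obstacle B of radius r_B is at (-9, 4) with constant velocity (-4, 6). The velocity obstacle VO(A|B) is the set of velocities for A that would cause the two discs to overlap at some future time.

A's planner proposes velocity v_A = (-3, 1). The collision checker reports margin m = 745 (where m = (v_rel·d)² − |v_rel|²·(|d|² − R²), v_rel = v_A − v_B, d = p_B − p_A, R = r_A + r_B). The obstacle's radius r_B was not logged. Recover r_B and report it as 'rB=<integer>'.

m = 745
d = (-12, 11);  v_rel = (1, -5),  |v_rel|² = 26
v_rel×d = (1)·(11) − (-5)·(-12) = -49
since m = R²·26 − (-49)²:  R² = (2401 + 745) / 26 = 121
R = √121 = 11  ⇒  r_B = 11 − 5 = 6

rB=6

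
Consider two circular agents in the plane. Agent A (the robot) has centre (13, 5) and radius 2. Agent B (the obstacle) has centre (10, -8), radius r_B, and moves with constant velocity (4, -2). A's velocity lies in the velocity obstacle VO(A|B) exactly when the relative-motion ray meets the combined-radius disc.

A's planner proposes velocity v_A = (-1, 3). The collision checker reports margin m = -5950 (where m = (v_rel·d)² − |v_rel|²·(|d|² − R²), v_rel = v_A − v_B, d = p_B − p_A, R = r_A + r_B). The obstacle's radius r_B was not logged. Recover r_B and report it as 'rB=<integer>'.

m = -5950
d = (-3, -13);  v_rel = (-5, 5),  |v_rel|² = 50
v_rel×d = (-5)·(-13) − (5)·(-3) = 80
since m = R²·50 − 80²:  R² = (6400 + -5950) / 50 = 9
R = √9 = 3  ⇒  r_B = 3 − 2 = 1

rB=1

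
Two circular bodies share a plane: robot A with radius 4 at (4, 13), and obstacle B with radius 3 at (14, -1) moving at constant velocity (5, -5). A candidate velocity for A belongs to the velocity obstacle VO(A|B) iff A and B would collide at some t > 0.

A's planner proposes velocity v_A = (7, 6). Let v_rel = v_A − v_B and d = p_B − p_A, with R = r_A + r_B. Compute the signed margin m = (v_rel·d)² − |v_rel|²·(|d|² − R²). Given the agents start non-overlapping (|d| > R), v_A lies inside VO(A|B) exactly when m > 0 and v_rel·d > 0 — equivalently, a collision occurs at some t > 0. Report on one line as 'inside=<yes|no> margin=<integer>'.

d = (10, -14),  |d|² = 296;  R = 4+3 = 7,  c = 296−7² = 247
v_rel = (2, 11),  |v_rel|² = 125;  v_rel·d = (2)·(10) + (11)·(-14) = -134
125·t² + 268·t + 247 = 0  ⇒  m = (-134)² − 125·247 = -12919
m = -12919 < 0,  v_rel·d = -134 < 0  ⇒  outside

inside=no margin=-12919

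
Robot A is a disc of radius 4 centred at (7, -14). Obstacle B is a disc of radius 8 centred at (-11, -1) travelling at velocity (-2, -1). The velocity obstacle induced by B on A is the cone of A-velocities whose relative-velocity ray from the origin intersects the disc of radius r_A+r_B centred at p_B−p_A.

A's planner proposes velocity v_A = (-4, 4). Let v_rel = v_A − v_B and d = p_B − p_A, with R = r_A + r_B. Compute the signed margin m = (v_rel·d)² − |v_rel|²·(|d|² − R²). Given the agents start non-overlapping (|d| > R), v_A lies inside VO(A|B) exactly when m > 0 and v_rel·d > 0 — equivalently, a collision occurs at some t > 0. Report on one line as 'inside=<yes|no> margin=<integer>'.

d = (-18, 13),  |d|² = 493;  R = 4+8 = 12,  c = 493−12² = 349
v_rel = (-2, 5),  |v_rel|² = 29;  v_rel·d = (-2)·(-18) + (5)·(13) = 101
29·t² − 202·t + 349 = 0  ⇒  m = 101² − 29·349 = 80
m = 80 > 0,  v_rel·d = 101 > 0  ⇒  inside

inside=yes margin=80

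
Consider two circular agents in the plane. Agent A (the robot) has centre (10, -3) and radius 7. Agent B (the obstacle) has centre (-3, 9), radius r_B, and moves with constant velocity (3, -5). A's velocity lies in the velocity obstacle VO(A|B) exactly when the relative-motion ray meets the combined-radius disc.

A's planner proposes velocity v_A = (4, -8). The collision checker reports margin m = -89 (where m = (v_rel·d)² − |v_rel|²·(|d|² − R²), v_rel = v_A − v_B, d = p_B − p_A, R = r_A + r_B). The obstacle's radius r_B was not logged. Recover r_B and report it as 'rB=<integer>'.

m = -89
d = (-13, 12);  v_rel = (1, -3),  |v_rel|² = 10
v_rel×d = (1)·(12) − (-3)·(-13) = -27
since m = R²·10 − (-27)²:  R² = (729 + -89) / 10 = 64
R = √64 = 8  ⇒  r_B = 8 − 7 = 1

rB=1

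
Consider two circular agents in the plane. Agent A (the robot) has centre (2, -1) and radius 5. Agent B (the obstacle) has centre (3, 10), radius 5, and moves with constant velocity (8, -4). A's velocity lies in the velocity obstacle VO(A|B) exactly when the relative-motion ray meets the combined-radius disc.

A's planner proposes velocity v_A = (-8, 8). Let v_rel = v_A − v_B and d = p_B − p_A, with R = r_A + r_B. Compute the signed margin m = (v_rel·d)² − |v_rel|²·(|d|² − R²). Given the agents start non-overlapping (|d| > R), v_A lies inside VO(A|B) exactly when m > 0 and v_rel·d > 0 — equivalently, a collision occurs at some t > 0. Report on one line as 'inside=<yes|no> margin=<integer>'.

d = (1, 11),  |d|² = 122;  R = 5+5 = 10,  c = 122−10² = 22
v_rel = (-16, 12),  |v_rel|² = 400;  v_rel·d = (-16)·(1) + (12)·(11) = 116
400·t² − 232·t + 22 = 0  ⇒  m = 116² − 400·22 = 4656
m = 4656 > 0,  v_rel·d = 116 > 0  ⇒  inside

inside=yes margin=4656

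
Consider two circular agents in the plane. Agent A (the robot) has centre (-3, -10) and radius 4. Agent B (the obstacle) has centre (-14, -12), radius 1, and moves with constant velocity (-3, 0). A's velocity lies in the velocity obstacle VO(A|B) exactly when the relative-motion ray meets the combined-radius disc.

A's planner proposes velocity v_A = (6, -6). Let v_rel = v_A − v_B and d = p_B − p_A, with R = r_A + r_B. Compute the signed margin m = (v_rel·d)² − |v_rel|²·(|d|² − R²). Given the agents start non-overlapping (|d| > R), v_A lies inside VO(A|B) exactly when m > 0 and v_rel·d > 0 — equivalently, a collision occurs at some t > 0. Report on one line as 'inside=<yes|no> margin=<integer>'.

d = (-11, -2),  |d|² = 125;  R = 4+1 = 5,  c = 125−5² = 100
v_rel = (9, -6),  |v_rel|² = 117;  v_rel·d = (9)·(-11) + (-6)·(-2) = -87
117·t² + 174·t + 100 = 0  ⇒  m = (-87)² − 117·100 = -4131
m = -4131 < 0,  v_rel·d = -87 < 0  ⇒  outside

inside=no margin=-4131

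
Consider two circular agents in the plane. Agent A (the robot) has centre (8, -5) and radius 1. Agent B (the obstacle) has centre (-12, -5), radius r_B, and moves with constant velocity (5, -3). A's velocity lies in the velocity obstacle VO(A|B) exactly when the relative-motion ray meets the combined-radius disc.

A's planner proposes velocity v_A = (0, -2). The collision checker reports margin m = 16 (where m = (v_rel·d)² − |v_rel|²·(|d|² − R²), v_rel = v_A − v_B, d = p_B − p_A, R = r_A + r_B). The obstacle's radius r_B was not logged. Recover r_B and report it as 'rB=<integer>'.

m = 16
d = (-20, 0);  v_rel = (-5, 1),  |v_rel|² = 26
v_rel×d = (-5)·(0) − (1)·(-20) = 20
since m = R²·26 − 20²:  R² = (400 + 16) / 26 = 16
R = √16 = 4  ⇒  r_B = 4 − 1 = 3

rB=3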